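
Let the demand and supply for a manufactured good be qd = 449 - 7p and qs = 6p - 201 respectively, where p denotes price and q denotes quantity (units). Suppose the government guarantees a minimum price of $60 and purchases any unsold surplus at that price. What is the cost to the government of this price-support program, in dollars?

7800

In a free market, 449 - 7p = 6p - 201 gives the equilibrium p* = 50, q* = 99.
Since 60 > 50, the floor is binding.
At p = 60: qd = 449 - 7·60 = 29 and qs = 6·60 - 201 = 159.
Surplus = qs - qd = 130.
Government expenditure = surplus × support price = 130 × 60 = 7800.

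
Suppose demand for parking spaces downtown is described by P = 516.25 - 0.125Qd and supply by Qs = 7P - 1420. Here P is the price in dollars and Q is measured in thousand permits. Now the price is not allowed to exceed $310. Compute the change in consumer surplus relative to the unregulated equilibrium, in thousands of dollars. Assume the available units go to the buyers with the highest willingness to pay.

33975

Rearranging demand gives Qd = 4130 - 8P. Without the control the market clears where 4130 - 8P = 7P - 1420, i.e. P* = 370 and Q* = 1170.
Because the ceiling (310) lies below the market-clearing price, it is binding.
At P = 310: Qd = 4130 - 8·310 = 1650 and Qs = 7·310 - 1420 = 750.
Consumer surplus without the control is ½ · (516.25 - 370) · 1170 = 85556.25.
With the ceiling, 750 units are sold at 310 (assume they go to the highest-value buyers). The demand price at Q = 750 is 422.5, so CS = ½ · [(516.25 - 310) + (422.5 - 310)] · 750 = 119531.25.
Change in consumer surplus = 119531.25 - 85556.25 = 33975.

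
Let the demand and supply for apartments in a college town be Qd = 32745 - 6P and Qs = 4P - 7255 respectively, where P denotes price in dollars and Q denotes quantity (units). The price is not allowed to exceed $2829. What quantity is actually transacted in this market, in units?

4061

Setting quantity demanded equal to quantity supplied, 32745 - 6P = 4P - 7255, gives P* = 4000 and Q* = 8745.
Since 2829 < 4000, the ceiling is binding.
At P = 2829: Qd = 32745 - 6·2829 = 15771 and Qs = 4·2829 - 7255 = 4061.
The quantity actually transacted is the short side, supply: 4061.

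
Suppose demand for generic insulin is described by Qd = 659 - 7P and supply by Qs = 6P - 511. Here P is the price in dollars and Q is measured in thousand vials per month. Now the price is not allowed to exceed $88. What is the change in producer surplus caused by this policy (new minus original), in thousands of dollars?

-46

In a free market, 659 - 7P = 6P - 511 gives the equilibrium P* = 90, Q* = 29.
The ceiling of 88 is below the equilibrium price 90, so it binds.
At P = 88: Qd = 659 - 7·88 = 43 and Qs = 6·88 - 511 = 17.
Producer surplus without the control is ½ · (90 - 511/6) · 29 = 841/12.
With the ceiling, producers sell 17 units at 88, so PS = ½ · (88 - 511/6) · 17 = 289/12.
Change in producer surplus = 289/12 - 841/12 = -46.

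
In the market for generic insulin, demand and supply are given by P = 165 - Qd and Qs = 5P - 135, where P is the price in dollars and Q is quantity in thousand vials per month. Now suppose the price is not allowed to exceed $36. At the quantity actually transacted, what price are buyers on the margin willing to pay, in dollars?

Rearranging demand gives Qd = 165 - P. Without the control the market clears where 165 - P = 5P - 135, i.e. P* = 50 and Q* = 115.
Since 36 < 50, the ceiling is binding.
At P = 36: Qd = 165 - 36 = 129 and Qs = 5·36 - 135 = 45.
Only 45 units reach the market. On the demand curve, the marginal buyer's willingness to pay at Q = 45 is (165 - 45) = 120.

120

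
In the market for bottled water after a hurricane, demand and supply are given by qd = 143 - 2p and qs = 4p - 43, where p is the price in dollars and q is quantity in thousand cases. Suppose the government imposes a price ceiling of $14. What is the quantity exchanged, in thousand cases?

13

Without the control the market clears where 143 - 2p = 4p - 43, i.e. p* = 31 and q* = 81.
Since 14 < 31, the ceiling is binding.
At p = 14: qd = 143 - 2·14 = 115 and qs = 4·14 - 43 = 13.
The quantity actually transacted is the short side, supply: 13.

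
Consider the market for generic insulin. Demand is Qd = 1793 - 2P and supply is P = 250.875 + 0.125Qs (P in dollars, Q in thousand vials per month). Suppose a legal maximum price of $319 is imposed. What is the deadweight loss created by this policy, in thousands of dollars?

Rearranging supply gives Qs = 8P - 2007. Setting quantity demanded equal to quantity supplied, 1793 - 2P = 8P - 2007, gives P* = 380 and Q* = 1033.
Because the ceiling (319) lies below the market-clearing price, it is binding.
At P = 319: Qd = 1793 - 2·319 = 1155 and Qs = 8·319 - 2007 = 545.
Quantity traded falls to 545. At Q = 545 the demand price is (1793 - 545)/2 = 624 and the supply price is (2007 + 545)/8 = 319.
Deadweight loss = ½ · (624 - 319) · (1033 - 545) = ½ · 305 · 488 = 74420.

74420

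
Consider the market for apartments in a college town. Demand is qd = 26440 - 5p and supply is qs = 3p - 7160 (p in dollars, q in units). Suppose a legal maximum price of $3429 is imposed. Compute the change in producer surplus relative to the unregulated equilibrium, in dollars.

Without the control the market clears where 26440 - 5p = 3p - 7160, i.e. p* = 4200 and q* = 5440.
Because the ceiling (3429) lies below the market-clearing price, it is binding.
At p = 3429: qd = 26440 - 5·3429 = 9295 and qs = 3·3429 - 7160 = 3127.
Producer surplus without the control is ½ · (4200 - 7160/3) · 5440 = 14796800/3.
With the ceiling, producers sell 3127 units at 3429, so PS = ½ · (3429 - 7160/3) · 3127 = 9778129/6.
Change in producer surplus = 9778129/6 - 14796800/3 = -3302578.5.

-3302578.5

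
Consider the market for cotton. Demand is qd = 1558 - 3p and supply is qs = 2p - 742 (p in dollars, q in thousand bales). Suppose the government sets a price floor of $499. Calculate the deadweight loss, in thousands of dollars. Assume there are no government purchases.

Equilibrium: 1558 - 3p = 2p - 742, so 2300 = 5p and p* = 460, q* = 178.
The floor of 499 is above the equilibrium price 460, so it binds.
At p = 499: qd = 1558 - 3·499 = 61 and qs = 2·499 - 742 = 256.
Quantity traded falls to 61. At q = 61 the demand price is (1558 - 61)/3 = 499 and the supply price is (742 + 61)/2 = 401.5.
Deadweight loss = ½ · (499 - 401.5) · (178 - 61) = ½ · 97.5 · 117 = 5703.75.

5703.75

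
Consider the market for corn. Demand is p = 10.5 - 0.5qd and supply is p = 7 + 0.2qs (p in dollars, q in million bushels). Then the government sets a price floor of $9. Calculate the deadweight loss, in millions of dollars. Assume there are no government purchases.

Rearranging demand gives qd = 21 - 2p; rearranging supply gives qs = 5p - 35. Equilibrium: 21 - 2p = 5p - 35, so 56 = 7p and p* = 8, q* = 5.
Because the floor (9) lies above the market-clearing price, it is binding.
At p = 9: qd = 21 - 2·9 = 3 and qs = 5·9 - 35 = 10.
Quantity traded falls to 3. At q = 3 the demand price is (21 - 3)/2 = 9 and the supply price is (35 + 3)/5 = 7.6.
Deadweight loss = ½ · (9 - 7.6) · (5 - 3) = ½ · 1.4 · 2 = 1.4.

1.4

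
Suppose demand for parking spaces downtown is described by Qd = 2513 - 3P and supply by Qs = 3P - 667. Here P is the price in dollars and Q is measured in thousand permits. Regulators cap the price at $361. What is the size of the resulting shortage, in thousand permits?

1014

Setting quantity demanded equal to quantity supplied, 2513 - 3P = 3P - 667, gives P* = 530 and Q* = 923.
Since 361 < 530, the ceiling is binding.
At P = 361: Qd = 2513 - 3·361 = 1430 and Qs = 3·361 - 667 = 416.
Shortage = Qd - Qs = 1430 - 416 = 1014.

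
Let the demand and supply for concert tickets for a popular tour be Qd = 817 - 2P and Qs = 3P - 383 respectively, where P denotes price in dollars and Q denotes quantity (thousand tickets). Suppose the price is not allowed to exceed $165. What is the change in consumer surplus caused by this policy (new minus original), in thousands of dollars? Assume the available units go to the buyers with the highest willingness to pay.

-4256.25

Without the control the market clears where 817 - 2P = 3P - 383, i.e. P* = 240 and Q* = 337.
Because the ceiling (165) lies below the market-clearing price, it is binding.
At P = 165: Qd = 817 - 2·165 = 487 and Qs = 3·165 - 383 = 112.
Consumer surplus without the control is ½ · (408.5 - 240) · 337 = 28392.25.
With the ceiling, 112 units are sold at 165 (assume they go to the highest-value buyers). The demand price at Q = 112 is 352.5, so CS = ½ · [(408.5 - 165) + (352.5 - 165)] · 112 = 24136.
Change in consumer surplus = 24136 - 28392.25 = -4256.25.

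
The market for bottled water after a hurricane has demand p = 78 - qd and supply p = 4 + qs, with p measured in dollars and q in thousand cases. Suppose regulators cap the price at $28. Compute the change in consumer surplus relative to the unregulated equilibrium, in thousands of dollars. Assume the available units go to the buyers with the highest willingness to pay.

Rearranging demand gives qd = 78 - p; rearranging supply gives qs = p - 4. Equilibrium: 78 - p = p - 4, so 82 = 2p and p* = 41, q* = 37.
Since 28 < 41, the ceiling is binding.
At p = 28: qd = 78 - 28 = 50 and qs = 28 - 4 = 24.
Consumer surplus without the control is ½ · (78 - 41) · 37 = 684.5.
With the ceiling, 24 units are sold at 28 (assume they go to the highest-value buyers). The demand price at q = 24 is 54, so CS = ½ · [(78 - 28) + (54 - 28)] · 24 = 912.
Change in consumer surplus = 912 - 684.5 = 227.5.

227.5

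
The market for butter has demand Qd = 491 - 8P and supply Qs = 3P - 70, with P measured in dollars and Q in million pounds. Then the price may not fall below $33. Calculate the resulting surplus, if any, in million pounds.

0

Setting quantity demanded equal to quantity supplied, 491 - 8P = 3P - 70, gives P* = 51 and Q* = 83.
The floor of 33 is below the equilibrium price 51, so it is not binding; the market clears at P* = 51, Q* = 83.
Since the control does not bind, there is no surplus.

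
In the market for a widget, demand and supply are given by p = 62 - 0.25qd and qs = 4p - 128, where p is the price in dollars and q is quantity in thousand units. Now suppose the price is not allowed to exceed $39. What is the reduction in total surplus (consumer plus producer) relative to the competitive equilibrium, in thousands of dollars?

Rearranging demand gives qd = 248 - 4p. Setting quantity demanded equal to quantity supplied, 248 - 4p = 4p - 128, gives p* = 47 and q* = 60.
Since 39 < 47, the ceiling is binding.
At p = 39: qd = 248 - 4·39 = 92 and qs = 4·39 - 128 = 28.
Quantity traded falls to 28. At q = 28 the demand price is (248 - 28)/4 = 55 and the supply price is (128 + 28)/4 = 39.
Deadweight loss = ½ · (55 - 39) · (60 - 28) = ½ · 16 · 32 = 256.

256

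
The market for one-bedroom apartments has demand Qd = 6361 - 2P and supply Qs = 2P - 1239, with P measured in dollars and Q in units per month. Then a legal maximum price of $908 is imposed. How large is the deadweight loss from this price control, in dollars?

1968128

Without the control the market clears where 6361 - 2P = 2P - 1239, i.e. P* = 1900 and Q* = 2561.
Because the ceiling (908) lies below the market-clearing price, it is binding.
At P = 908: Qd = 6361 - 2·908 = 4545 and Qs = 2·908 - 1239 = 577.
Quantity traded falls to 577. At Q = 577 the demand price is (6361 - 577)/2 = 2892 and the supply price is (1239 + 577)/2 = 908.
Deadweight loss = ½ · (2892 - 908) · (2561 - 577) = ½ · 1984 · 1984 = 1968128.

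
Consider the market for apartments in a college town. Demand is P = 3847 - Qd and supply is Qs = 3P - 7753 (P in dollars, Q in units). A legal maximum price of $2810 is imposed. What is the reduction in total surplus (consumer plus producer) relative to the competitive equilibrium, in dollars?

48600

Rearranging demand gives Qd = 3847 - P. In a free market, 3847 - P = 3P - 7753 gives the equilibrium P* = 2900, Q* = 947.
The ceiling of 2810 is below the equilibrium price 2900, so it binds.
At P = 2810: Qd = 3847 - 2810 = 1037 and Qs = 3·2810 - 7753 = 677.
Quantity traded falls to 677. At Q = 677 the demand price is 3847 - 677 = 3170 and the supply price is (7753 + 677)/3 = 2810.
Deadweight loss = ½ · (3170 - 2810) · (947 - 677) = ½ · 360 · 270 = 48600.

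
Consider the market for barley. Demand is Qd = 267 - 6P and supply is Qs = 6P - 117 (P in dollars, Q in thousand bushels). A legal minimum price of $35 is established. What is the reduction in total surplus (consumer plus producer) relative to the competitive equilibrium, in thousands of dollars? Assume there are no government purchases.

Setting quantity demanded equal to quantity supplied, 267 - 6P = 6P - 117, gives P* = 32 and Q* = 75.
Since 35 > 32, the floor is binding.
At P = 35: Qd = 267 - 6·35 = 57 and Qs = 6·35 - 117 = 93.
Quantity traded falls to 57. At Q = 57 the demand price is (267 - 57)/6 = 35 and the supply price is (117 + 57)/6 = 29.
Deadweight loss = ½ · (35 - 29) · (75 - 57) = ½ · 6 · 18 = 54.

54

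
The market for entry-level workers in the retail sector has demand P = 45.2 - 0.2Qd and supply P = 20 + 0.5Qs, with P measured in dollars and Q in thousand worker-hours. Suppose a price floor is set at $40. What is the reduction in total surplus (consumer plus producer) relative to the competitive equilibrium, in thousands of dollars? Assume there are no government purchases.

35

Rearranging demand gives Qd = 226 - 5P; rearranging supply gives Qs = 2P - 40. In a free market, 226 - 5P = 2P - 40 gives the equilibrium P* = 38, Q* = 36.
The floor of 40 is above the equilibrium price 38, so it binds.
At P = 40: Qd = 226 - 5·40 = 26 and Qs = 2·40 - 40 = 40.
Quantity traded falls to 26. At Q = 26 the demand price is (226 - 26)/5 = 40 and the supply price is (40 + 26)/2 = 33.
Deadweight loss = ½ · (40 - 33) · (36 - 26) = ½ · 7 · 10 = 35.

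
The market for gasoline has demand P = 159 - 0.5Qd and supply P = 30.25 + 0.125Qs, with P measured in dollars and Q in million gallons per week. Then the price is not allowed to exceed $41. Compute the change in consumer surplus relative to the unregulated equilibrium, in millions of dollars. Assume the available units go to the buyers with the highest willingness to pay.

Rearranging demand gives Qd = 318 - 2P; rearranging supply gives Qs = 8P - 242. Equilibrium: 318 - 2P = 8P - 242, so 560 = 10P and P* = 56, Q* = 206.
The ceiling of 41 is below the equilibrium price 56, so it binds.
At P = 41: Qd = 318 - 2·41 = 236 and Qs = 8·41 - 242 = 86.
Consumer surplus without the control is ½ · (159 - 56) · 206 = 10609.
With the ceiling, 86 units are sold at 41 (assume they go to the highest-value buyers). The demand price at Q = 86 is 116, so CS = ½ · [(159 - 41) + (116 - 41)] · 86 = 8299.
Change in consumer surplus = 8299 - 10609 = -2310.

-2310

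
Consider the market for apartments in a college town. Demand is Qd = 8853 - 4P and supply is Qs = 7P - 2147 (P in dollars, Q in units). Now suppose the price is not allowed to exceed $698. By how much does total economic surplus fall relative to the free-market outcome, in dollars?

In a free market, 8853 - 4P = 7P - 2147 gives the equilibrium P* = 1000, Q* = 4853.
Since 698 < 1000, the ceiling is binding.
At P = 698: Qd = 8853 - 4·698 = 6061 and Qs = 7·698 - 2147 = 2739.
Quantity traded falls to 2739. At Q = 2739 the demand price is (8853 - 2739)/4 = 1528.5 and the supply price is (2147 + 2739)/7 = 698.
Deadweight loss = ½ · (1528.5 - 698) · (4853 - 2739) = ½ · 830.5 · 2114 = 877838.5.

877838.5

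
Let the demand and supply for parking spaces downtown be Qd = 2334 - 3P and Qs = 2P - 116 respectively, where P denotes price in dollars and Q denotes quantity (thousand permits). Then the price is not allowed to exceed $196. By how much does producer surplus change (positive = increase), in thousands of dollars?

-167580

Without the control the market clears where 2334 - 3P = 2P - 116, i.e. P* = 490 and Q* = 864.
Because the ceiling (196) lies below the market-clearing price, it is binding.
At P = 196: Qd = 2334 - 3·196 = 1746 and Qs = 2·196 - 116 = 276.
Producer surplus without the control is ½ · (490 - 58) · 864 = 186624.
With the ceiling, producers sell 276 units at 196, so PS = ½ · (196 - 58) · 276 = 19044.
Change in producer surplus = 19044 - 186624 = -167580.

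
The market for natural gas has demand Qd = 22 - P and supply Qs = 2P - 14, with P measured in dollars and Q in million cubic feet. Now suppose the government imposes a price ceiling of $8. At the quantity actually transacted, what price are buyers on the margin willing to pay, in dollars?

Equilibrium: 22 - P = 2P - 14, so 36 = 3P and P* = 12, Q* = 10.
The ceiling of 8 is below the equilibrium price 12, so it binds.
At P = 8: Qd = 22 - 8 = 14 and Qs = 2·8 - 14 = 2.
Only 2 units reach the market. On the demand curve, the marginal buyer's willingness to pay at Q = 2 is (22 - 2) = 20.

20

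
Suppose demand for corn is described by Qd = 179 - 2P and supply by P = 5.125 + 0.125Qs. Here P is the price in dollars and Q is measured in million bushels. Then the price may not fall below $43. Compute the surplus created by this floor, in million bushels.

Rearranging supply gives Qs = 8P - 41. Setting quantity demanded equal to quantity supplied, 179 - 2P = 8P - 41, gives P* = 22 and Q* = 135.
Since 43 > 22, the floor is binding.
At P = 43: Qd = 179 - 2·43 = 93 and Qs = 8·43 - 41 = 303.
Surplus = Qs - Qd = 303 - 93 = 210.

210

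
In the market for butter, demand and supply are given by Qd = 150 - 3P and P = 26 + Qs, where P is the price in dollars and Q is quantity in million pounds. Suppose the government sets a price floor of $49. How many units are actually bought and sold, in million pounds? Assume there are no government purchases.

Rearranging supply gives Qs = P - 26. Without the control the market clears where 150 - 3P = P - 26, i.e. P* = 44 and Q* = 18.
Because the floor (49) lies above the market-clearing price, it is binding.
At P = 49: Qd = 150 - 3·49 = 3 and Qs = 49 - 26 = 23.
The quantity actually transacted is the short side, demand: 3.

3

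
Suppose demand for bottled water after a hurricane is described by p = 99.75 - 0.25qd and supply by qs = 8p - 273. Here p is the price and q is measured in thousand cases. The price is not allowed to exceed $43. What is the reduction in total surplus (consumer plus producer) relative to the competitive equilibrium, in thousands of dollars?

2028

Rearranging demand gives qd = 399 - 4p. Equilibrium: 399 - 4p = 8p - 273, so 672 = 12p and p* = 56, q* = 175.
Since 43 < 56, the ceiling is binding.
At p = 43: qd = 399 - 4·43 = 227 and qs = 8·43 - 273 = 71.
Quantity traded falls to 71. At q = 71 the demand price is (399 - 71)/4 = 82 and the supply price is (273 + 71)/8 = 43.
Deadweight loss = ½ · (82 - 43) · (175 - 71) = ½ · 39 · 104 = 2028.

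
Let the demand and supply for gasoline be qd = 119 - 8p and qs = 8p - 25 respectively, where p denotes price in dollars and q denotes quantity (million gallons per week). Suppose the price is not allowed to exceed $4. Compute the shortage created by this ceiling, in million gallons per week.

In a free market, 119 - 8p = 8p - 25 gives the equilibrium p* = 9, q* = 47.
Since 4 < 9, the ceiling is binding.
At p = 4: qd = 119 - 8·4 = 87 and qs = 8·4 - 25 = 7.
Shortage = qd - qs = 87 - 7 = 80.

80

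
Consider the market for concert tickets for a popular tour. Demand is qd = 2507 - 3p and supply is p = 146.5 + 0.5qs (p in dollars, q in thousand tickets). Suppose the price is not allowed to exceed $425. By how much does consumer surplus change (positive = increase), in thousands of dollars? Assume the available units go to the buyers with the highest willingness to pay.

63045

Rearranging supply gives qs = 2p - 293. Setting quantity demanded equal to quantity supplied, 2507 - 3p = 2p - 293, gives p* = 560 and q* = 827.
Since 425 < 560, the ceiling is binding.
At p = 425: qd = 2507 - 3·425 = 1232 and qs = 2·425 - 293 = 557.
Consumer surplus without the control is ½ · (2507/3 - 560) · 827 = 683929/6.
With the ceiling, 557 units are sold at 425 (assume they go to the highest-value buyers). The demand price at q = 557 is 650, so CS = ½ · [(2507/3 - 425) + (650 - 425)] · 557 = 1062199/6.
Change in consumer surplus = 1062199/6 - 683929/6 = 63045.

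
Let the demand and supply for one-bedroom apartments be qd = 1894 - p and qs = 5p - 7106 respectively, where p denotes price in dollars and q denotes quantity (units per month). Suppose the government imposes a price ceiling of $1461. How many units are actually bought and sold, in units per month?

199

Setting quantity demanded equal to quantity supplied, 1894 - p = 5p - 7106, gives p* = 1500 and q* = 394.
Since 1461 < 1500, the ceiling is binding.
At p = 1461: qd = 1894 - 1461 = 433 and qs = 5·1461 - 7106 = 199.
The quantity actually transacted is the short side, supply: 199.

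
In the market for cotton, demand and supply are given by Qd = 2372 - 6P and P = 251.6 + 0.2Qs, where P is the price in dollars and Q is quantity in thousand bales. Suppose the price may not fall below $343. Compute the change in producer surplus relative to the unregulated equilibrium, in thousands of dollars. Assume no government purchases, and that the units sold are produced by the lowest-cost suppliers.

Rearranging supply gives Qs = 5P - 1258. Setting quantity demanded equal to quantity supplied, 2372 - 6P = 5P - 1258, gives P* = 330 and Q* = 392.
Since 343 > 330, the floor is binding.
At P = 343: Qd = 2372 - 6·343 = 314 and Qs = 5·343 - 1258 = 457.
Producer surplus without the control is ½ · (330 - 251.6) · 392 = 15366.4.
With the floor, 314 units are sold at 343. The supply price at Q = 314 is 314.4, so PS = ½ · [(343 - 251.6) + (343 - 314.4)] · 314 = 18840.
Change in producer surplus = 18840 - 15366.4 = 3473.6.

3473.6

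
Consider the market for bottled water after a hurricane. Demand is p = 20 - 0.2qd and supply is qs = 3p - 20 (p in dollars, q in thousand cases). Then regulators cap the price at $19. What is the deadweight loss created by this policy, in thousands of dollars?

0

Rearranging demand gives qd = 100 - 5p. Equilibrium: 100 - 5p = 3p - 20, so 120 = 8p and p* = 15, q* = 25.
Since 19 is above p* = 15, the ceiling does not bind and the free-market outcome prevails.
Since the control does not bind, no trades are prevented and deadweight loss is zero.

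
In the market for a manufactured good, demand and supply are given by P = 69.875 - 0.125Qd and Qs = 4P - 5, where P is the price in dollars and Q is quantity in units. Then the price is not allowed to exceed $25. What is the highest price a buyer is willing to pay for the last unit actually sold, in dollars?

Rearranging demand gives Qd = 559 - 8P. Without the control the market clears where 559 - 8P = 4P - 5, i.e. P* = 47 and Q* = 183.
The ceiling of 25 is below the equilibrium price 47, so it binds.
At P = 25: Qd = 559 - 8·25 = 359 and Qs = 4·25 - 5 = 95.
Only 95 units reach the market. On the demand curve, the marginal buyer's willingness to pay at Q = 95 is (559 - 95)/8 = 58.

58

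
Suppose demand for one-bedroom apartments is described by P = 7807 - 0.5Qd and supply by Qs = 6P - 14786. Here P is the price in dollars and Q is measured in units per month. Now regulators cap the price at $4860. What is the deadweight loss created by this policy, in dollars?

0

Rearranging demand gives Qd = 15614 - 2P. Equilibrium: 15614 - 2P = 6P - 14786, so 30400 = 8P and P* = 3800, Q* = 8014.
Since 4860 is above P* = 3800, the ceiling does not bind and the free-market outcome prevails.
Since the control does not bind, no trades are prevented and deadweight loss is zero.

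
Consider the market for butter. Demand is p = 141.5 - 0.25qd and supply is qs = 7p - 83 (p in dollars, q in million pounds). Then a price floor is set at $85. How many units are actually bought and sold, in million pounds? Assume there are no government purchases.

Rearranging demand gives qd = 566 - 4p. Equilibrium: 566 - 4p = 7p - 83, so 649 = 11p and p* = 59, q* = 330.
Since 85 > 59, the floor is binding.
At p = 85: qd = 566 - 4·85 = 226 and qs = 7·85 - 83 = 512.
The quantity actually transacted is the short side, demand: 226.

226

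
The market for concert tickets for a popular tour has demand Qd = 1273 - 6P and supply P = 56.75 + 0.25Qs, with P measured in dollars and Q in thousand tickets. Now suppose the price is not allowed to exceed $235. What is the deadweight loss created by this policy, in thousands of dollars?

0

Rearranging supply gives Qs = 4P - 227. Without the control the market clears where 1273 - 6P = 4P - 227, i.e. P* = 150 and Q* = 373.
Since 235 is above P* = 150, the ceiling does not bind and the free-market outcome prevails.
Since the control does not bind, no trades are prevented and deadweight loss is zero.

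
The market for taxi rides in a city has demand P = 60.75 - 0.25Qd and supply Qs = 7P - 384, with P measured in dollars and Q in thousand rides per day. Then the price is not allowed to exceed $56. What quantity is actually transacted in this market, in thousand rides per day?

Rearranging demand gives Qd = 243 - 4P. In a free market, 243 - 4P = 7P - 384 gives the equilibrium P* = 57, Q* = 15.
The ceiling of 56 is below the equilibrium price 57, so it binds.
At P = 56: Qd = 243 - 4·56 = 19 and Qs = 7·56 - 384 = 8.
The quantity actually transacted is the short side, supply: 8.

8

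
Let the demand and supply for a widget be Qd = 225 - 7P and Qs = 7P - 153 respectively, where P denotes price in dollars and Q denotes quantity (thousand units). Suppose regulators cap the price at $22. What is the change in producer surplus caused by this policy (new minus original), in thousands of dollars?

In a free market, 225 - 7P = 7P - 153 gives the equilibrium P* = 27, Q* = 36.
The ceiling of 22 is below the equilibrium price 27, so it binds.
At P = 22: Qd = 225 - 7·22 = 71 and Qs = 7·22 - 153 = 1.
Producer surplus without the control is ½ · (27 - 153/7) · 36 = 648/7.
With the ceiling, producers sell 1 units at 22, so PS = ½ · (22 - 153/7) · 1 = 1/14.
Change in producer surplus = 1/14 - 648/7 = -92.5.

-92.5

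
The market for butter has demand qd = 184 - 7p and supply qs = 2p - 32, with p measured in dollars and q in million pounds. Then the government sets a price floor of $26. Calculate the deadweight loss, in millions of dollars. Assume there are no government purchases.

Setting quantity demanded equal to quantity supplied, 184 - 7p = 2p - 32, gives p* = 24 and q* = 16.
Because the floor (26) lies above the market-clearing price, it is binding.
At p = 26: qd = 184 - 7·26 = 2 and qs = 2·26 - 32 = 20.
Quantity traded falls to 2. At q = 2 the demand price is (184 - 2)/7 = 26 and the supply price is (32 + 2)/2 = 17.
Deadweight loss = ½ · (26 - 17) · (16 - 2) = ½ · 9 · 14 = 63.

63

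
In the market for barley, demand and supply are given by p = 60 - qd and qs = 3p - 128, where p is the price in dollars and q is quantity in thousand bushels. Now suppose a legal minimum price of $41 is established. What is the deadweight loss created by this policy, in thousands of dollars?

Rearranging demand gives qd = 60 - p. Equilibrium: 60 - p = 3p - 128, so 188 = 4p and p* = 47, q* = 13.
The floor of 41 is below the equilibrium price 47, so it is not binding; the market clears at p* = 47, q* = 13.
Since the control does not bind, no trades are prevented and deadweight loss is zero.

0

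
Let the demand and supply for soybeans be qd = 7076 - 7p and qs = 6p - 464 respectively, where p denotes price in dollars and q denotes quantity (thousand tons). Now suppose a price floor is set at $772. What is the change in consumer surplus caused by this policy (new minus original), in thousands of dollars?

-450048

In a free market, 7076 - 7p = 6p - 464 gives the equilibrium p* = 580, q* = 3016.
Because the floor (772) lies above the market-clearing price, it is binding.
At p = 772: qd = 7076 - 7·772 = 1672 and qs = 6·772 - 464 = 4168.
Consumer surplus without the control is ½ · (7076/7 - 580) · 3016 = 4548128/7.
With the floor, consumers buy 1672 units at 772, so CS = ½ · (7076/7 - 772) · 1672 = 1397792/7.
Change in consumer surplus = 1397792/7 - 4548128/7 = -450048.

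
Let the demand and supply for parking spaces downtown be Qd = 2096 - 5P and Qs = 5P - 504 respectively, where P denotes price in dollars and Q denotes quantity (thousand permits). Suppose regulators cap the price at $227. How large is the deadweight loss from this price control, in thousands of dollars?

Setting quantity demanded equal to quantity supplied, 2096 - 5P = 5P - 504, gives P* = 260 and Q* = 796.
The ceiling of 227 is below the equilibrium price 260, so it binds.
At P = 227: Qd = 2096 - 5·227 = 961 and Qs = 5·227 - 504 = 631.
Quantity traded falls to 631. At Q = 631 the demand price is (2096 - 631)/5 = 293 and the supply price is (504 + 631)/5 = 227.
Deadweight loss = ½ · (293 - 227) · (796 - 631) = ½ · 66 · 165 = 5445.

5445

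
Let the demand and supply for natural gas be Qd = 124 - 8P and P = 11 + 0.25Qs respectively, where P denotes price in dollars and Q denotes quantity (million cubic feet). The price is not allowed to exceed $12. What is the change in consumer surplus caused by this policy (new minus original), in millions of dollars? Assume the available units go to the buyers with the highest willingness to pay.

4

Rearranging supply gives Qs = 4P - 44. Without the control the market clears where 124 - 8P = 4P - 44, i.e. P* = 14 and Q* = 12.
The ceiling of 12 is below the equilibrium price 14, so it binds.
At P = 12: Qd = 124 - 8·12 = 28 and Qs = 4·12 - 44 = 4.
Consumer surplus without the control is ½ · (15.5 - 14) · 12 = 9.
With the ceiling, 4 units are sold at 12 (assume they go to the highest-value buyers). The demand price at Q = 4 is 15, so CS = ½ · [(15.5 - 12) + (15 - 12)] · 4 = 13.
Change in consumer surplus = 13 - 9 = 4.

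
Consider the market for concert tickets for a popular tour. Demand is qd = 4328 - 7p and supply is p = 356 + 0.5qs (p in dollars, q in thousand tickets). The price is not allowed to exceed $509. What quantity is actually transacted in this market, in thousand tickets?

Rearranging supply gives qs = 2p - 712. Setting quantity demanded equal to quantity supplied, 4328 - 7p = 2p - 712, gives p* = 560 and q* = 408.
Since 509 < 560, the ceiling is binding.
At p = 509: qd = 4328 - 7·509 = 765 and qs = 2·509 - 712 = 306.
The quantity actually transacted is the short side, supply: 306.

306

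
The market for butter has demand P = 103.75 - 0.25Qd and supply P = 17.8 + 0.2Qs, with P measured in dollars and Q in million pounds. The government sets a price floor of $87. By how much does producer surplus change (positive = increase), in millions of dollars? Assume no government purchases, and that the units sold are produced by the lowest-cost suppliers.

Rearranging demand gives Qd = 415 - 4P; rearranging supply gives Qs = 5P - 89. Equilibrium: 415 - 4P = 5P - 89, so 504 = 9P and P* = 56, Q* = 191.
The floor of 87 is above the equilibrium price 56, so it binds.
At P = 87: Qd = 415 - 4·87 = 67 and Qs = 5·87 - 89 = 346.
Producer surplus without the control is ½ · (56 - 17.8) · 191 = 3648.1.
With the floor, 67 units are sold at 87. The supply price at Q = 67 is 31.2, so PS = ½ · [(87 - 17.8) + (87 - 31.2)] · 67 = 4187.5.
Change in producer surplus = 4187.5 - 3648.1 = 539.4.

539.4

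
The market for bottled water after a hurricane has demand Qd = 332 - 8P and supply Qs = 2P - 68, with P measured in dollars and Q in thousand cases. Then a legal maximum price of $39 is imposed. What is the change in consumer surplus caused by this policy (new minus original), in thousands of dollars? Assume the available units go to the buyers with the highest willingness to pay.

Setting quantity demanded equal to quantity supplied, 332 - 8P = 2P - 68, gives P* = 40 and Q* = 12.
Because the ceiling (39) lies below the market-clearing price, it is binding.
At P = 39: Qd = 332 - 8·39 = 20 and Qs = 2·39 - 68 = 10.
Consumer surplus without the control is ½ · (41.5 - 40) · 12 = 9.
With the ceiling, 10 units are sold at 39 (assume they go to the highest-value buyers). The demand price at Q = 10 is 40.25, so CS = ½ · [(41.5 - 39) + (40.25 - 39)] · 10 = 18.75.
Change in consumer surplus = 18.75 - 9 = 9.75.

9.75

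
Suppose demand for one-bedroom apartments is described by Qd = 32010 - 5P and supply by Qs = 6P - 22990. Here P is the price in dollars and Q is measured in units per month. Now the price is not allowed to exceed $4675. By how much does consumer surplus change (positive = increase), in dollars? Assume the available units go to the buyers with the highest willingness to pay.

In a free market, 32010 - 5P = 6P - 22990 gives the equilibrium P* = 5000, Q* = 7010.
Because the ceiling (4675) lies below the market-clearing price, it is binding.
At P = 4675: Qd = 32010 - 5·4675 = 8635 and Qs = 6·4675 - 22990 = 5060.
Consumer surplus without the control is ½ · (6402 - 5000) · 7010 = 4914010.
With the ceiling, 5060 units are sold at 4675 (assume they go to the highest-value buyers). The demand price at Q = 5060 is 5390, so CS = ½ · [(6402 - 4675) + (5390 - 4675)] · 5060 = 6178260.
Change in consumer surplus = 6178260 - 4914010 = 1264250.

1264250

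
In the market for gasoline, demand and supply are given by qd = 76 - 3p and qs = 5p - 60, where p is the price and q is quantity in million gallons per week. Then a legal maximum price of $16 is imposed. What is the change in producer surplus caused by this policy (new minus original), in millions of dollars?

-22.5

In a free market, 76 - 3p = 5p - 60 gives the equilibrium p* = 17, q* = 25.
Since 16 < 17, the ceiling is binding.
At p = 16: qd = 76 - 3·16 = 28 and qs = 5·16 - 60 = 20.
Producer surplus without the control is ½ · (17 - 12) · 25 = 62.5.
With the ceiling, producers sell 20 units at 16, so PS = ½ · (16 - 12) · 20 = 40.
Change in producer surplus = 40 - 62.5 = -22.5.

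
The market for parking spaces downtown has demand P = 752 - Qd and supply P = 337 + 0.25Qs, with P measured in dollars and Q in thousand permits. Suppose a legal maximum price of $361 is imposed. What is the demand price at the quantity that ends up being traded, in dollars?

656

Rearranging demand gives Qd = 752 - P; rearranging supply gives Qs = 4P - 1348. Setting quantity demanded equal to quantity supplied, 752 - P = 4P - 1348, gives P* = 420 and Q* = 332.
Because the ceiling (361) lies below the market-clearing price, it is binding.
At P = 361: Qd = 752 - 361 = 391 and Qs = 4·361 - 1348 = 96.
Only 96 units reach the market. On the demand curve, the marginal buyer's willingness to pay at Q = 96 is (752 - 96) = 656.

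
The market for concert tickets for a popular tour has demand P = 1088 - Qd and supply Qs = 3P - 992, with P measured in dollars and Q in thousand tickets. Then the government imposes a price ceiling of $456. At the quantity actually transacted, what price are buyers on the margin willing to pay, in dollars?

Rearranging demand gives Qd = 1088 - P. In a free market, 1088 - P = 3P - 992 gives the equilibrium P* = 520, Q* = 568.
The ceiling of 456 is below the equilibrium price 520, so it binds.
At P = 456: Qd = 1088 - 456 = 632 and Qs = 3·456 - 992 = 376.
Only 376 units reach the market. On the demand curve, the marginal buyer's willingness to pay at Q = 376 is (1088 - 376) = 712.

712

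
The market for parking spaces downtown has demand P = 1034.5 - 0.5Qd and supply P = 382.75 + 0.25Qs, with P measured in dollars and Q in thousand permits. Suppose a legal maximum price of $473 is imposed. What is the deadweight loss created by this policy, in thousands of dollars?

96774

Rearranging demand gives Qd = 2069 - 2P; rearranging supply gives Qs = 4P - 1531. Equilibrium: 2069 - 2P = 4P - 1531, so 3600 = 6P and P* = 600, Q* = 869.
Because the ceiling (473) lies below the market-clearing price, it is binding.
At P = 473: Qd = 2069 - 2·473 = 1123 and Qs = 4·473 - 1531 = 361.
Quantity traded falls to 361. At Q = 361 the demand price is (2069 - 361)/2 = 854 and the supply price is (1531 + 361)/4 = 473.
Deadweight loss = ½ · (854 - 473) · (869 - 361) = ½ · 381 · 508 = 96774.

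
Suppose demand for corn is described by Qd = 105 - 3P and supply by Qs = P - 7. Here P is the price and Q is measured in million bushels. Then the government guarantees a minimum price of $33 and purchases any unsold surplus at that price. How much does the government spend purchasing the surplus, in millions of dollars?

660

Setting quantity demanded equal to quantity supplied, 105 - 3P = P - 7, gives P* = 28 and Q* = 21.
Since 33 > 28, the floor is binding.
At P = 33: Qd = 105 - 3·33 = 6 and Qs = 33 - 7 = 26.
Surplus = Qs - Qd = 20.
Government expenditure = surplus × support price = 20 × 33 = 660.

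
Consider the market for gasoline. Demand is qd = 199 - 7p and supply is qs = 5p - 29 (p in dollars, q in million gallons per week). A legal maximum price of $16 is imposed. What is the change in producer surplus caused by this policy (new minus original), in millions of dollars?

-175.5

In a free market, 199 - 7p = 5p - 29 gives the equilibrium p* = 19, q* = 66.
The ceiling of 16 is below the equilibrium price 19, so it binds.
At p = 16: qd = 199 - 7·16 = 87 and qs = 5·16 - 29 = 51.
Producer surplus without the control is ½ · (19 - 5.8) · 66 = 435.6.
With the ceiling, producers sell 51 units at 16, so PS = ½ · (16 - 5.8) · 51 = 260.1.
Change in producer surplus = 260.1 - 435.6 = -175.5.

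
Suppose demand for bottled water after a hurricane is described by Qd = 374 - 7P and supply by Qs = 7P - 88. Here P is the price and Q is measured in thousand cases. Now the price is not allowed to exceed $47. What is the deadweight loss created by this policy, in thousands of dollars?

Setting quantity demanded equal to quantity supplied, 374 - 7P = 7P - 88, gives P* = 33 and Q* = 143.
Since 47 is above P* = 33, the ceiling does not bind and the free-market outcome prevails.
Since the control does not bind, no trades are prevented and deadweight loss is zero.

0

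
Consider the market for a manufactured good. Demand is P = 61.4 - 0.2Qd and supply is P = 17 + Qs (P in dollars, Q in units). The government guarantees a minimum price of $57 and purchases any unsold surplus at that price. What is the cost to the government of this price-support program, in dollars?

1026

Rearranging demand gives Qd = 307 - 5P; rearranging supply gives Qs = P - 17. Setting quantity demanded equal to quantity supplied, 307 - 5P = P - 17, gives P* = 54 and Q* = 37.
Because the floor (57) lies above the market-clearing price, it is binding.
At P = 57: Qd = 307 - 5·57 = 22 and Qs = 57 - 17 = 40.
Surplus = Qs - Qd = 18.
Government expenditure = surplus × support price = 18 × 57 = 1026.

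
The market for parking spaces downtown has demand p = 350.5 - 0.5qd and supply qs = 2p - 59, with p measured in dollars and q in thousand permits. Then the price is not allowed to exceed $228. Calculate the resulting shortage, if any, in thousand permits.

0

Rearranging demand gives qd = 701 - 2p. Setting quantity demanded equal to quantity supplied, 701 - 2p = 2p - 59, gives p* = 190 and q* = 321.
The ceiling of 228 is above the equilibrium price 190, so it is not binding; the market clears at p* = 190, q* = 321.
Since the control does not bind, there is no shortage.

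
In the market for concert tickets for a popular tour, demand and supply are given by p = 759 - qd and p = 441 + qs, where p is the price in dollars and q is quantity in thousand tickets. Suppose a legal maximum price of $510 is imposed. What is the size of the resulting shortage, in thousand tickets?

Rearranging demand gives qd = 759 - p; rearranging supply gives qs = p - 441. Setting quantity demanded equal to quantity supplied, 759 - p = p - 441, gives p* = 600 and q* = 159.
Since 510 < 600, the ceiling is binding.
At p = 510: qd = 759 - 510 = 249 and qs = 510 - 441 = 69.
Shortage = qd - qs = 249 - 69 = 180.

180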